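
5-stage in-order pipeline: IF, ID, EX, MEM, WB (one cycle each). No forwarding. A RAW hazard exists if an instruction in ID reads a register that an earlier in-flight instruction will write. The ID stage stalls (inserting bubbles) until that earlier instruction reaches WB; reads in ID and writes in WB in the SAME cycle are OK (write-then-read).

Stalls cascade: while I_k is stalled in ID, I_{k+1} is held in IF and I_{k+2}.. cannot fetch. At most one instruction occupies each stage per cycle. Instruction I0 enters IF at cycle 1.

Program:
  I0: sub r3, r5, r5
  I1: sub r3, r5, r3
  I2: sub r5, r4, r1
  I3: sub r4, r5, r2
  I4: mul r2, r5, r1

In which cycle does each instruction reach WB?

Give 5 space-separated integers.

I0 sub r3 <- r5,r5: IF@1 ID@2 stall=0 (-) EX@3 MEM@4 WB@5
I1 sub r3 <- r5,r3: IF@2 ID@3 stall=2 (RAW on I0.r3 (WB@5)) EX@6 MEM@7 WB@8
I2 sub r5 <- r4,r1: IF@3 ID@6 stall=0 (-) EX@7 MEM@8 WB@9
I3 sub r4 <- r5,r2: IF@6 ID@7 stall=2 (RAW on I2.r5 (WB@9)) EX@10 MEM@11 WB@12
I4 mul r2 <- r5,r1: IF@7 ID@10 stall=0 (-) EX@11 MEM@12 WB@13

Answer: 5 8 9 12 13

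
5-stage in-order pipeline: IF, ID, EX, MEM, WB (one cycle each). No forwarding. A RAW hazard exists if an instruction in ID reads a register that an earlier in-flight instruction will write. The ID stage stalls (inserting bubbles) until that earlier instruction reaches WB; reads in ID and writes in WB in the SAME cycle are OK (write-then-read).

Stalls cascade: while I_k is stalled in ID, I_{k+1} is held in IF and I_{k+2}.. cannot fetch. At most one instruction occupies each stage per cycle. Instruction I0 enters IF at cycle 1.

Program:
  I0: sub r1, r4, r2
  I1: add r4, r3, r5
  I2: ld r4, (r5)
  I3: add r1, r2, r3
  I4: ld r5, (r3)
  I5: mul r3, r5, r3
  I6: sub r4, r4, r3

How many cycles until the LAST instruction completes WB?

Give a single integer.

Answer: 15

Derivation:
I0 sub r1 <- r4,r2: IF@1 ID@2 stall=0 (-) EX@3 MEM@4 WB@5
I1 add r4 <- r3,r5: IF@2 ID@3 stall=0 (-) EX@4 MEM@5 WB@6
I2 ld r4 <- r5: IF@3 ID@4 stall=0 (-) EX@5 MEM@6 WB@7
I3 add r1 <- r2,r3: IF@4 ID@5 stall=0 (-) EX@6 MEM@7 WB@8
I4 ld r5 <- r3: IF@5 ID@6 stall=0 (-) EX@7 MEM@8 WB@9
I5 mul r3 <- r5,r3: IF@6 ID@7 stall=2 (RAW on I4.r5 (WB@9)) EX@10 MEM@11 WB@12
I6 sub r4 <- r4,r3: IF@7 ID@10 stall=2 (RAW on I5.r3 (WB@12)) EX@13 MEM@14 WB@15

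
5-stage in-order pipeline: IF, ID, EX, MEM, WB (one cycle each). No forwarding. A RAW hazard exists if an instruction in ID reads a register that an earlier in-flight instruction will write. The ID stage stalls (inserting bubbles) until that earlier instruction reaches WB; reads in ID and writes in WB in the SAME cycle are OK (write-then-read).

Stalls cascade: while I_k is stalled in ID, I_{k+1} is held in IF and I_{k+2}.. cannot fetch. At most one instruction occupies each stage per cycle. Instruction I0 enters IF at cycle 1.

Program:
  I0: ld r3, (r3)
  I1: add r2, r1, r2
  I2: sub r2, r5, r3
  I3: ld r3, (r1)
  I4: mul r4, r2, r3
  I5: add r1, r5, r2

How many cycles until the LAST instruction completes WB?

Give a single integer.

I0 ld r3 <- r3: IF@1 ID@2 stall=0 (-) EX@3 MEM@4 WB@5
I1 add r2 <- r1,r2: IF@2 ID@3 stall=0 (-) EX@4 MEM@5 WB@6
I2 sub r2 <- r5,r3: IF@3 ID@4 stall=1 (RAW on I0.r3 (WB@5)) EX@6 MEM@7 WB@8
I3 ld r3 <- r1: IF@4 ID@6 stall=0 (-) EX@7 MEM@8 WB@9
I4 mul r4 <- r2,r3: IF@6 ID@7 stall=2 (RAW on I3.r3 (WB@9)) EX@10 MEM@11 WB@12
I5 add r1 <- r5,r2: IF@7 ID@10 stall=0 (-) EX@11 MEM@12 WB@13

Answer: 13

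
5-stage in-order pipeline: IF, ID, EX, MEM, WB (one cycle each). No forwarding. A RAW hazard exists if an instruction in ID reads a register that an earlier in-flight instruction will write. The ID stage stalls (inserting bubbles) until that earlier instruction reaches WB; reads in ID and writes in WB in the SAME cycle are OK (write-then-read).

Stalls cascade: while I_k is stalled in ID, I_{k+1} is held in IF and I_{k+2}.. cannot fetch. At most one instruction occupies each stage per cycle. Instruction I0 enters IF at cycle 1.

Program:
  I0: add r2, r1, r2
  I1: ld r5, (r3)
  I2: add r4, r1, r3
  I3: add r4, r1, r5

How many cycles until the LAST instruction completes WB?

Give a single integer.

Answer: 9

Derivation:
I0 add r2 <- r1,r2: IF@1 ID@2 stall=0 (-) EX@3 MEM@4 WB@5
I1 ld r5 <- r3: IF@2 ID@3 stall=0 (-) EX@4 MEM@5 WB@6
I2 add r4 <- r1,r3: IF@3 ID@4 stall=0 (-) EX@5 MEM@6 WB@7
I3 add r4 <- r1,r5: IF@4 ID@5 stall=1 (RAW on I1.r5 (WB@6)) EX@7 MEM@8 WB@9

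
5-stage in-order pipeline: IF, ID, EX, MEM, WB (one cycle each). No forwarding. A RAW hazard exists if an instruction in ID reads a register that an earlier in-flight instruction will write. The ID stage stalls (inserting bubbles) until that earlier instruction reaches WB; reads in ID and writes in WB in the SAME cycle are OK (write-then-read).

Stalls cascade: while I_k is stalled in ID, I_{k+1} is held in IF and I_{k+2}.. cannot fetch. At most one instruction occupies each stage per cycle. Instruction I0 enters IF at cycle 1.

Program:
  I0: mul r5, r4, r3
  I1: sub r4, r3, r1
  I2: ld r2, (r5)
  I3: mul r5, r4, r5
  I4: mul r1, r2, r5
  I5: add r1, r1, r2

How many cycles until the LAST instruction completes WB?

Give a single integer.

Answer: 15

Derivation:
I0 mul r5 <- r4,r3: IF@1 ID@2 stall=0 (-) EX@3 MEM@4 WB@5
I1 sub r4 <- r3,r1: IF@2 ID@3 stall=0 (-) EX@4 MEM@5 WB@6
I2 ld r2 <- r5: IF@3 ID@4 stall=1 (RAW on I0.r5 (WB@5)) EX@6 MEM@7 WB@8
I3 mul r5 <- r4,r5: IF@4 ID@6 stall=0 (-) EX@7 MEM@8 WB@9
I4 mul r1 <- r2,r5: IF@6 ID@7 stall=2 (RAW on I3.r5 (WB@9)) EX@10 MEM@11 WB@12
I5 add r1 <- r1,r2: IF@7 ID@10 stall=2 (RAW on I4.r1 (WB@12)) EX@13 MEM@14 WB@15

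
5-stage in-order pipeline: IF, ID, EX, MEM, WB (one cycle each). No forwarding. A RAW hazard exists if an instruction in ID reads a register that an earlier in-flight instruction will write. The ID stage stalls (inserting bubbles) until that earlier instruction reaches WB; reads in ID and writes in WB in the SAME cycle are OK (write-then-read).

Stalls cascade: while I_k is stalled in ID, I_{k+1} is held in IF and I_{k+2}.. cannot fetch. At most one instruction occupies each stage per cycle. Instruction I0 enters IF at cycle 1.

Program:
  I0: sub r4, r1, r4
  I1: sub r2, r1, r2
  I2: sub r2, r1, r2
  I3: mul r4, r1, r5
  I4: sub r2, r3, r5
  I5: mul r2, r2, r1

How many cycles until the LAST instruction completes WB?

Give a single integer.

I0 sub r4 <- r1,r4: IF@1 ID@2 stall=0 (-) EX@3 MEM@4 WB@5
I1 sub r2 <- r1,r2: IF@2 ID@3 stall=0 (-) EX@4 MEM@5 WB@6
I2 sub r2 <- r1,r2: IF@3 ID@4 stall=2 (RAW on I1.r2 (WB@6)) EX@7 MEM@8 WB@9
I3 mul r4 <- r1,r5: IF@4 ID@7 stall=0 (-) EX@8 MEM@9 WB@10
I4 sub r2 <- r3,r5: IF@7 ID@8 stall=0 (-) EX@9 MEM@10 WB@11
I5 mul r2 <- r2,r1: IF@8 ID@9 stall=2 (RAW on I4.r2 (WB@11)) EX@12 MEM@13 WB@14

Answer: 14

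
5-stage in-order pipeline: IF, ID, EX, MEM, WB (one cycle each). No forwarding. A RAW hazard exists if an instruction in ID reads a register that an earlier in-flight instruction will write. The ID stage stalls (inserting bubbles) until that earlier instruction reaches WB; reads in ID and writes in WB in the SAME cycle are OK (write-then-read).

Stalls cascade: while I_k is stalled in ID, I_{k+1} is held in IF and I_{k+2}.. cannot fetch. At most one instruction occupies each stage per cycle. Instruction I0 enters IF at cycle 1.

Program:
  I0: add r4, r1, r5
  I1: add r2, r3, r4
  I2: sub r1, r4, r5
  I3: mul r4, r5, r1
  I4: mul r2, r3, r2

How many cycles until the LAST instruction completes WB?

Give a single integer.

I0 add r4 <- r1,r5: IF@1 ID@2 stall=0 (-) EX@3 MEM@4 WB@5
I1 add r2 <- r3,r4: IF@2 ID@3 stall=2 (RAW on I0.r4 (WB@5)) EX@6 MEM@7 WB@8
I2 sub r1 <- r4,r5: IF@3 ID@6 stall=0 (-) EX@7 MEM@8 WB@9
I3 mul r4 <- r5,r1: IF@6 ID@7 stall=2 (RAW on I2.r1 (WB@9)) EX@10 MEM@11 WB@12
I4 mul r2 <- r3,r2: IF@7 ID@10 stall=0 (-) EX@11 MEM@12 WB@13

Answer: 13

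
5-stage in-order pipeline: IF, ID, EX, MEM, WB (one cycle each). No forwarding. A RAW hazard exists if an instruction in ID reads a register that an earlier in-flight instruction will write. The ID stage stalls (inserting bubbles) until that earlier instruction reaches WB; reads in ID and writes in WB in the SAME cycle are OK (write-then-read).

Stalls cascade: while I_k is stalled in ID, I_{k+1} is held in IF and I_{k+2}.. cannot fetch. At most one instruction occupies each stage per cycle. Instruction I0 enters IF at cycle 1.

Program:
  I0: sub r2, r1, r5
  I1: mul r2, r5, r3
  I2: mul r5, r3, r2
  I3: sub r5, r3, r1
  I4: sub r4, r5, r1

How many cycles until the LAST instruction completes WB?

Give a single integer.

Answer: 13

Derivation:
I0 sub r2 <- r1,r5: IF@1 ID@2 stall=0 (-) EX@3 MEM@4 WB@5
I1 mul r2 <- r5,r3: IF@2 ID@3 stall=0 (-) EX@4 MEM@5 WB@6
I2 mul r5 <- r3,r2: IF@3 ID@4 stall=2 (RAW on I1.r2 (WB@6)) EX@7 MEM@8 WB@9
I3 sub r5 <- r3,r1: IF@4 ID@7 stall=0 (-) EX@8 MEM@9 WB@10
I4 sub r4 <- r5,r1: IF@7 ID@8 stall=2 (RAW on I3.r5 (WB@10)) EX@11 MEM@12 WB@13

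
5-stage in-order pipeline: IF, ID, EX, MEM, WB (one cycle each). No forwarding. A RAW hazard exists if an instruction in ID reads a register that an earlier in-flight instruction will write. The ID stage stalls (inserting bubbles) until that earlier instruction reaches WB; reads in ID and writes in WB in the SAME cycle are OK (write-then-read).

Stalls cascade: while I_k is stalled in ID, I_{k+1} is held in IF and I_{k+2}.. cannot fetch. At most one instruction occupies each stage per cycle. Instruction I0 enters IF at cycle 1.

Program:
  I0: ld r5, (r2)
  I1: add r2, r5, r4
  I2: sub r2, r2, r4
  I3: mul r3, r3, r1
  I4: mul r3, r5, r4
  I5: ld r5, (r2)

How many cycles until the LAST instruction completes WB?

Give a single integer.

I0 ld r5 <- r2: IF@1 ID@2 stall=0 (-) EX@3 MEM@4 WB@5
I1 add r2 <- r5,r4: IF@2 ID@3 stall=2 (RAW on I0.r5 (WB@5)) EX@6 MEM@7 WB@8
I2 sub r2 <- r2,r4: IF@3 ID@6 stall=2 (RAW on I1.r2 (WB@8)) EX@9 MEM@10 WB@11
I3 mul r3 <- r3,r1: IF@6 ID@9 stall=0 (-) EX@10 MEM@11 WB@12
I4 mul r3 <- r5,r4: IF@9 ID@10 stall=0 (-) EX@11 MEM@12 WB@13
I5 ld r5 <- r2: IF@10 ID@11 stall=0 (-) EX@12 MEM@13 WB@14

Answer: 14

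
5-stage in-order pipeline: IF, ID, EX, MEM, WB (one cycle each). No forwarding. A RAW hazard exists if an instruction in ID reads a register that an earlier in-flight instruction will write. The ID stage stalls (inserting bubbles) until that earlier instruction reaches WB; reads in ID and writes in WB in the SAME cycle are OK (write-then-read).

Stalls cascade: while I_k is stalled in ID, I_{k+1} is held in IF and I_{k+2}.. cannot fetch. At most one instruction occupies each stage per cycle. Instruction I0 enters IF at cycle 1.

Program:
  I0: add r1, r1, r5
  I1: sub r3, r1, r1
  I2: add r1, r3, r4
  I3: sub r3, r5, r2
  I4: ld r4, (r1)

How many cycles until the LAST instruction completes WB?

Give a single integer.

I0 add r1 <- r1,r5: IF@1 ID@2 stall=0 (-) EX@3 MEM@4 WB@5
I1 sub r3 <- r1,r1: IF@2 ID@3 stall=2 (RAW on I0.r1 (WB@5)) EX@6 MEM@7 WB@8
I2 add r1 <- r3,r4: IF@3 ID@6 stall=2 (RAW on I1.r3 (WB@8)) EX@9 MEM@10 WB@11
I3 sub r3 <- r5,r2: IF@6 ID@9 stall=0 (-) EX@10 MEM@11 WB@12
I4 ld r4 <- r1: IF@9 ID@10 stall=1 (RAW on I2.r1 (WB@11)) EX@12 MEM@13 WB@14

Answer: 14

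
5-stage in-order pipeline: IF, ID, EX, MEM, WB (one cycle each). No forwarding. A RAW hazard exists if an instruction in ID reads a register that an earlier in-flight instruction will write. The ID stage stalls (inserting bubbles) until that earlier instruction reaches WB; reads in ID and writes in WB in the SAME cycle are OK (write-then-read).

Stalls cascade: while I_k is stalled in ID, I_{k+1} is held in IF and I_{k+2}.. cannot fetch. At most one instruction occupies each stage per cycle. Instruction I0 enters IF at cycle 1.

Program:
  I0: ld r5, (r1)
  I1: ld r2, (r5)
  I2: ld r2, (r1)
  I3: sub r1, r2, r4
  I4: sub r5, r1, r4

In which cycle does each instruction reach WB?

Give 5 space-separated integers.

Answer: 5 8 9 12 15

Derivation:
I0 ld r5 <- r1: IF@1 ID@2 stall=0 (-) EX@3 MEM@4 WB@5
I1 ld r2 <- r5: IF@2 ID@3 stall=2 (RAW on I0.r5 (WB@5)) EX@6 MEM@7 WB@8
I2 ld r2 <- r1: IF@3 ID@6 stall=0 (-) EX@7 MEM@8 WB@9
I3 sub r1 <- r2,r4: IF@6 ID@7 stall=2 (RAW on I2.r2 (WB@9)) EX@10 MEM@11 WB@12
I4 sub r5 <- r1,r4: IF@7 ID@10 stall=2 (RAW on I3.r1 (WB@12)) EX@13 MEM@14 WB@15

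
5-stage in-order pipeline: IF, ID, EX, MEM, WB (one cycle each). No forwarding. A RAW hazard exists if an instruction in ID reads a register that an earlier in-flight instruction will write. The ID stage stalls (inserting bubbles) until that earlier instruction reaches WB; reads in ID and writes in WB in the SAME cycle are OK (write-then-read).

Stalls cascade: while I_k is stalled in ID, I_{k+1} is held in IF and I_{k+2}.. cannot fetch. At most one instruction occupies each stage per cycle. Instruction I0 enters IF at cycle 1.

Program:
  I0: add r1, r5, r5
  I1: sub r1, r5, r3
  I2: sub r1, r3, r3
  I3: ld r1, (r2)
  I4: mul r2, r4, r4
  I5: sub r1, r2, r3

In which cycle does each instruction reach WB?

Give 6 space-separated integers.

Answer: 5 6 7 8 9 12

Derivation:
I0 add r1 <- r5,r5: IF@1 ID@2 stall=0 (-) EX@3 MEM@4 WB@5
I1 sub r1 <- r5,r3: IF@2 ID@3 stall=0 (-) EX@4 MEM@5 WB@6
I2 sub r1 <- r3,r3: IF@3 ID@4 stall=0 (-) EX@5 MEM@6 WB@7
I3 ld r1 <- r2: IF@4 ID@5 stall=0 (-) EX@6 MEM@7 WB@8
I4 mul r2 <- r4,r4: IF@5 ID@6 stall=0 (-) EX@7 MEM@8 WB@9
I5 sub r1 <- r2,r3: IF@6 ID@7 stall=2 (RAW on I4.r2 (WB@9)) EX@10 MEM@11 WB@12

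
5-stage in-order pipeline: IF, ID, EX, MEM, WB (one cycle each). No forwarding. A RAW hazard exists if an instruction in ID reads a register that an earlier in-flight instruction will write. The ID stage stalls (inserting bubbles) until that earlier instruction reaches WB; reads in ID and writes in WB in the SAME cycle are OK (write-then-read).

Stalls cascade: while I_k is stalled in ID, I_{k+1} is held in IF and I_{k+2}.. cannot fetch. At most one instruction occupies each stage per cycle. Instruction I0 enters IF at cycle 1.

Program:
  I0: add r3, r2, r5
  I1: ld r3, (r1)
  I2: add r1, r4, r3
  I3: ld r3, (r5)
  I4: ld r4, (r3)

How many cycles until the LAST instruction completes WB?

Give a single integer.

Answer: 13

Derivation:
I0 add r3 <- r2,r5: IF@1 ID@2 stall=0 (-) EX@3 MEM@4 WB@5
I1 ld r3 <- r1: IF@2 ID@3 stall=0 (-) EX@4 MEM@5 WB@6
I2 add r1 <- r4,r3: IF@3 ID@4 stall=2 (RAW on I1.r3 (WB@6)) EX@7 MEM@8 WB@9
I3 ld r3 <- r5: IF@4 ID@7 stall=0 (-) EX@8 MEM@9 WB@10
I4 ld r4 <- r3: IF@7 ID@8 stall=2 (RAW on I3.r3 (WB@10)) EX@11 MEM@12 WB@13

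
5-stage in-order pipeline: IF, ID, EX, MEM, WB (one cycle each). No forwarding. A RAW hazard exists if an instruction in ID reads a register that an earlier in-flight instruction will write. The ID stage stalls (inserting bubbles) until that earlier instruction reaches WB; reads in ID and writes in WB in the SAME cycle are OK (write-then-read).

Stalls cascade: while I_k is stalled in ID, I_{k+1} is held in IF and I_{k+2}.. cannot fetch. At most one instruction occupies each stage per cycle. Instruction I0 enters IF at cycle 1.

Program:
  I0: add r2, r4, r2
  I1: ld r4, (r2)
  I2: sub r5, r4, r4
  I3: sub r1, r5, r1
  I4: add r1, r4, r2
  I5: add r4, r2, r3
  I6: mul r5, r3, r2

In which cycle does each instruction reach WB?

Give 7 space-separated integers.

Answer: 5 8 11 14 15 16 17

Derivation:
I0 add r2 <- r4,r2: IF@1 ID@2 stall=0 (-) EX@3 MEM@4 WB@5
I1 ld r4 <- r2: IF@2 ID@3 stall=2 (RAW on I0.r2 (WB@5)) EX@6 MEM@7 WB@8
I2 sub r5 <- r4,r4: IF@3 ID@6 stall=2 (RAW on I1.r4 (WB@8)) EX@9 MEM@10 WB@11
I3 sub r1 <- r5,r1: IF@6 ID@9 stall=2 (RAW on I2.r5 (WB@11)) EX@12 MEM@13 WB@14
I4 add r1 <- r4,r2: IF@9 ID@12 stall=0 (-) EX@13 MEM@14 WB@15
I5 add r4 <- r2,r3: IF@12 ID@13 stall=0 (-) EX@14 MEM@15 WB@16
I6 mul r5 <- r3,r2: IF@13 ID@14 stall=0 (-) EX@15 MEM@16 WB@17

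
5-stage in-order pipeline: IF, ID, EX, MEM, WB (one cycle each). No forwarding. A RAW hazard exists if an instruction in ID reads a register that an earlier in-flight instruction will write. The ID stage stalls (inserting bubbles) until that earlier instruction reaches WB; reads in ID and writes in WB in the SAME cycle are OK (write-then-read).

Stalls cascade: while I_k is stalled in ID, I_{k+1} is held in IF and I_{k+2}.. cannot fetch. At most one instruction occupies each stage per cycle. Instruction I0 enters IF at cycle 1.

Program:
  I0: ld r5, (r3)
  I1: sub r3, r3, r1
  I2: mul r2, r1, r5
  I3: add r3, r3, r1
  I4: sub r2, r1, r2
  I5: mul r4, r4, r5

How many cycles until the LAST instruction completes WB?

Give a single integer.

I0 ld r5 <- r3: IF@1 ID@2 stall=0 (-) EX@3 MEM@4 WB@5
I1 sub r3 <- r3,r1: IF@2 ID@3 stall=0 (-) EX@4 MEM@5 WB@6
I2 mul r2 <- r1,r5: IF@3 ID@4 stall=1 (RAW on I0.r5 (WB@5)) EX@6 MEM@7 WB@8
I3 add r3 <- r3,r1: IF@4 ID@6 stall=0 (-) EX@7 MEM@8 WB@9
I4 sub r2 <- r1,r2: IF@6 ID@7 stall=1 (RAW on I2.r2 (WB@8)) EX@9 MEM@10 WB@11
I5 mul r4 <- r4,r5: IF@7 ID@9 stall=0 (-) EX@10 MEM@11 WB@12

Answer: 12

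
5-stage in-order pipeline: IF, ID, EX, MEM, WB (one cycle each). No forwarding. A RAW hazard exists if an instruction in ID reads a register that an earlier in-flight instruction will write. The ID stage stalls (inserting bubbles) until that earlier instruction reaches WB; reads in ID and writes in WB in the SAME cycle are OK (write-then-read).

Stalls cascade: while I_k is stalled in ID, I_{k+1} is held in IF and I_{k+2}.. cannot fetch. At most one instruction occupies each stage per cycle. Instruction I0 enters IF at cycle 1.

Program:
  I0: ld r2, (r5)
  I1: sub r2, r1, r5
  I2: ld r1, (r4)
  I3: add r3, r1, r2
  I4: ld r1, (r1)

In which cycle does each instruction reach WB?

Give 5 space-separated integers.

I0 ld r2 <- r5: IF@1 ID@2 stall=0 (-) EX@3 MEM@4 WB@5
I1 sub r2 <- r1,r5: IF@2 ID@3 stall=0 (-) EX@4 MEM@5 WB@6
I2 ld r1 <- r4: IF@3 ID@4 stall=0 (-) EX@5 MEM@6 WB@7
I3 add r3 <- r1,r2: IF@4 ID@5 stall=2 (RAW on I2.r1 (WB@7)) EX@8 MEM@9 WB@10
I4 ld r1 <- r1: IF@5 ID@8 stall=0 (-) EX@9 MEM@10 WB@11

Answer: 5 6 7 10 11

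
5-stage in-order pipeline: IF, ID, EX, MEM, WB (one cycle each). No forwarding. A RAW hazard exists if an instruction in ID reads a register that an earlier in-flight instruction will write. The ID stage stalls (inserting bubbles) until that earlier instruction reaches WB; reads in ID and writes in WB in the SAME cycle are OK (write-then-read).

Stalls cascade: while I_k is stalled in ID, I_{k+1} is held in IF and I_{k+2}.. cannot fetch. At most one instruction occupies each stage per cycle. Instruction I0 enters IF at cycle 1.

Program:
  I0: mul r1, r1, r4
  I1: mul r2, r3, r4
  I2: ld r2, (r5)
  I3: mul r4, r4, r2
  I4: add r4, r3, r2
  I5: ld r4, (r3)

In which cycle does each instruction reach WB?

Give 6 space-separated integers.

I0 mul r1 <- r1,r4: IF@1 ID@2 stall=0 (-) EX@3 MEM@4 WB@5
I1 mul r2 <- r3,r4: IF@2 ID@3 stall=0 (-) EX@4 MEM@5 WB@6
I2 ld r2 <- r5: IF@3 ID@4 stall=0 (-) EX@5 MEM@6 WB@7
I3 mul r4 <- r4,r2: IF@4 ID@5 stall=2 (RAW on I2.r2 (WB@7)) EX@8 MEM@9 WB@10
I4 add r4 <- r3,r2: IF@5 ID@8 stall=0 (-) EX@9 MEM@10 WB@11
I5 ld r4 <- r3: IF@8 ID@9 stall=0 (-) EX@10 MEM@11 WB@12

Answer: 5 6 7 10 11 12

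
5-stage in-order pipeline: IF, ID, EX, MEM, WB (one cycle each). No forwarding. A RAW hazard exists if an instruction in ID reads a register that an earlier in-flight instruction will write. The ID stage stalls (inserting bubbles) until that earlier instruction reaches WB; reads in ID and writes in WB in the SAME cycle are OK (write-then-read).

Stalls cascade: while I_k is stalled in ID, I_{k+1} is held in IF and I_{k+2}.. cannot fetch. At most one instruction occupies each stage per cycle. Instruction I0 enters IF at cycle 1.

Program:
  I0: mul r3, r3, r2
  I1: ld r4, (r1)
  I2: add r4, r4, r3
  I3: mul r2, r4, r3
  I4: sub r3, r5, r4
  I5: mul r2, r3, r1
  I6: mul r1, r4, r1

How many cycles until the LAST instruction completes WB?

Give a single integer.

Answer: 17

Derivation:
I0 mul r3 <- r3,r2: IF@1 ID@2 stall=0 (-) EX@3 MEM@4 WB@5
I1 ld r4 <- r1: IF@2 ID@3 stall=0 (-) EX@4 MEM@5 WB@6
I2 add r4 <- r4,r3: IF@3 ID@4 stall=2 (RAW on I1.r4 (WB@6)) EX@7 MEM@8 WB@9
I3 mul r2 <- r4,r3: IF@4 ID@7 stall=2 (RAW on I2.r4 (WB@9)) EX@10 MEM@11 WB@12
I4 sub r3 <- r5,r4: IF@7 ID@10 stall=0 (-) EX@11 MEM@12 WB@13
I5 mul r2 <- r3,r1: IF@10 ID@11 stall=2 (RAW on I4.r3 (WB@13)) EX@14 MEM@15 WB@16
I6 mul r1 <- r4,r1: IF@11 ID@14 stall=0 (-) EX@15 MEM@16 WB@17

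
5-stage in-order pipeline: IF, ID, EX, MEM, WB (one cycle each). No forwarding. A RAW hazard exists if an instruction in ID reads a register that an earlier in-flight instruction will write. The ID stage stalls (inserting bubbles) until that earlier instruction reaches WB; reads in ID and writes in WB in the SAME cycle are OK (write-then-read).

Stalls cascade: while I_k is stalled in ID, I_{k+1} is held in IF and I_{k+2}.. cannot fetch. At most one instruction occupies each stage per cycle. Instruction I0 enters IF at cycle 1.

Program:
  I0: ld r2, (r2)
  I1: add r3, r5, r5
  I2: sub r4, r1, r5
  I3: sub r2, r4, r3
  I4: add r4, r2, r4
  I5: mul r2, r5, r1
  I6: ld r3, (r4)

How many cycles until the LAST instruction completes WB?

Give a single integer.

I0 ld r2 <- r2: IF@1 ID@2 stall=0 (-) EX@3 MEM@4 WB@5
I1 add r3 <- r5,r5: IF@2 ID@3 stall=0 (-) EX@4 MEM@5 WB@6
I2 sub r4 <- r1,r5: IF@3 ID@4 stall=0 (-) EX@5 MEM@6 WB@7
I3 sub r2 <- r4,r3: IF@4 ID@5 stall=2 (RAW on I2.r4 (WB@7)) EX@8 MEM@9 WB@10
I4 add r4 <- r2,r4: IF@5 ID@8 stall=2 (RAW on I3.r2 (WB@10)) EX@11 MEM@12 WB@13
I5 mul r2 <- r5,r1: IF@8 ID@11 stall=0 (-) EX@12 MEM@13 WB@14
I6 ld r3 <- r4: IF@11 ID@12 stall=1 (RAW on I4.r4 (WB@13)) EX@14 MEM@15 WB@16

Answer: 16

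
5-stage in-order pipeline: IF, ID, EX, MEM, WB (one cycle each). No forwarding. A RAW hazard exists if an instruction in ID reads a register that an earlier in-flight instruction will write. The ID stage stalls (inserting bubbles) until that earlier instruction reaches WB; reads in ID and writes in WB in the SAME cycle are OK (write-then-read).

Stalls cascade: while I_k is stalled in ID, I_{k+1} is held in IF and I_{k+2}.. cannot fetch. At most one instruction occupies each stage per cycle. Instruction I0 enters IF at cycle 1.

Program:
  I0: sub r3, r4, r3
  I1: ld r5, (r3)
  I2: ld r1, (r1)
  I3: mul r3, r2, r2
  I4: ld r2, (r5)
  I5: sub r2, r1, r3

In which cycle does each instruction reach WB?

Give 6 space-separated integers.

Answer: 5 8 9 10 11 13

Derivation:
I0 sub r3 <- r4,r3: IF@1 ID@2 stall=0 (-) EX@3 MEM@4 WB@5
I1 ld r5 <- r3: IF@2 ID@3 stall=2 (RAW on I0.r3 (WB@5)) EX@6 MEM@7 WB@8
I2 ld r1 <- r1: IF@3 ID@6 stall=0 (-) EX@7 MEM@8 WB@9
I3 mul r3 <- r2,r2: IF@6 ID@7 stall=0 (-) EX@8 MEM@9 WB@10
I4 ld r2 <- r5: IF@7 ID@8 stall=0 (-) EX@9 MEM@10 WB@11
I5 sub r2 <- r1,r3: IF@8 ID@9 stall=1 (RAW on I3.r3 (WB@10)) EX@11 MEM@12 WB@13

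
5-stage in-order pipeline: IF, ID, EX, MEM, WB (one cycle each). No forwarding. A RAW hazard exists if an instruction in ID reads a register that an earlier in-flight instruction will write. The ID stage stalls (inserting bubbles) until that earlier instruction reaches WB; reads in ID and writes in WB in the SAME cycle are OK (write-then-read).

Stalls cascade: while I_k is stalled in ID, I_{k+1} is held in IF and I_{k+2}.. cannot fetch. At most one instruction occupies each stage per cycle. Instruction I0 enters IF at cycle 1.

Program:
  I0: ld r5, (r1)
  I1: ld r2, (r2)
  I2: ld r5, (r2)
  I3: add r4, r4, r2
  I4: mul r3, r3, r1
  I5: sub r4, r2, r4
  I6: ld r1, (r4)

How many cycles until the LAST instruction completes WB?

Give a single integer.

I0 ld r5 <- r1: IF@1 ID@2 stall=0 (-) EX@3 MEM@4 WB@5
I1 ld r2 <- r2: IF@2 ID@3 stall=0 (-) EX@4 MEM@5 WB@6
I2 ld r5 <- r2: IF@3 ID@4 stall=2 (RAW on I1.r2 (WB@6)) EX@7 MEM@8 WB@9
I3 add r4 <- r4,r2: IF@4 ID@7 stall=0 (-) EX@8 MEM@9 WB@10
I4 mul r3 <- r3,r1: IF@7 ID@8 stall=0 (-) EX@9 MEM@10 WB@11
I5 sub r4 <- r2,r4: IF@8 ID@9 stall=1 (RAW on I3.r4 (WB@10)) EX@11 MEM@12 WB@13
I6 ld r1 <- r4: IF@9 ID@11 stall=2 (RAW on I5.r4 (WB@13)) EX@14 MEM@15 WB@16

Answer: 16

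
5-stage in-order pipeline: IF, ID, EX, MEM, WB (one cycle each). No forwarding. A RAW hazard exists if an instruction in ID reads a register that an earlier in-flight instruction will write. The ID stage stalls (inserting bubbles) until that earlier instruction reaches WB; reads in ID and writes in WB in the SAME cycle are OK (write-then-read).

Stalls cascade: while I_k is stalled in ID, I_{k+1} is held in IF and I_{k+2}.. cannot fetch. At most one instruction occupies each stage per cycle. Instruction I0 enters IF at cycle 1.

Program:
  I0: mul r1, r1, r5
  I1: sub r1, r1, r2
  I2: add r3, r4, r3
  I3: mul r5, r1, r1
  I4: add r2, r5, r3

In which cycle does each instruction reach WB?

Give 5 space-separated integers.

Answer: 5 8 9 11 14

Derivation:
I0 mul r1 <- r1,r5: IF@1 ID@2 stall=0 (-) EX@3 MEM@4 WB@5
I1 sub r1 <- r1,r2: IF@2 ID@3 stall=2 (RAW on I0.r1 (WB@5)) EX@6 MEM@7 WB@8
I2 add r3 <- r4,r3: IF@3 ID@6 stall=0 (-) EX@7 MEM@8 WB@9
I3 mul r5 <- r1,r1: IF@6 ID@7 stall=1 (RAW on I1.r1 (WB@8)) EX@9 MEM@10 WB@11
I4 add r2 <- r5,r3: IF@7 ID@9 stall=2 (RAW on I3.r5 (WB@11)) EX@12 MEM@13 WB@14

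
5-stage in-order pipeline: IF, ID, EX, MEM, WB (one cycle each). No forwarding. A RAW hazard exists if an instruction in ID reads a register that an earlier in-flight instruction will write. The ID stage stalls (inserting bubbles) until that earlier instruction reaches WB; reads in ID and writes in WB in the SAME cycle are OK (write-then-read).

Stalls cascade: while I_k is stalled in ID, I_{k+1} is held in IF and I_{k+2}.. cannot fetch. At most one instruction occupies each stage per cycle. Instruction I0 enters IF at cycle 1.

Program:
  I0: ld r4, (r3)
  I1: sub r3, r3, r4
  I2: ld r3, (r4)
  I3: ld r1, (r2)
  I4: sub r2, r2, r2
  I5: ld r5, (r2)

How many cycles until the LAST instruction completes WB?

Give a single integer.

I0 ld r4 <- r3: IF@1 ID@2 stall=0 (-) EX@3 MEM@4 WB@5
I1 sub r3 <- r3,r4: IF@2 ID@3 stall=2 (RAW on I0.r4 (WB@5)) EX@6 MEM@7 WB@8
I2 ld r3 <- r4: IF@3 ID@6 stall=0 (-) EX@7 MEM@8 WB@9
I3 ld r1 <- r2: IF@6 ID@7 stall=0 (-) EX@8 MEM@9 WB@10
I4 sub r2 <- r2,r2: IF@7 ID@8 stall=0 (-) EX@9 MEM@10 WB@11
I5 ld r5 <- r2: IF@8 ID@9 stall=2 (RAW on I4.r2 (WB@11)) EX@12 MEM@13 WB@14

Answer: 14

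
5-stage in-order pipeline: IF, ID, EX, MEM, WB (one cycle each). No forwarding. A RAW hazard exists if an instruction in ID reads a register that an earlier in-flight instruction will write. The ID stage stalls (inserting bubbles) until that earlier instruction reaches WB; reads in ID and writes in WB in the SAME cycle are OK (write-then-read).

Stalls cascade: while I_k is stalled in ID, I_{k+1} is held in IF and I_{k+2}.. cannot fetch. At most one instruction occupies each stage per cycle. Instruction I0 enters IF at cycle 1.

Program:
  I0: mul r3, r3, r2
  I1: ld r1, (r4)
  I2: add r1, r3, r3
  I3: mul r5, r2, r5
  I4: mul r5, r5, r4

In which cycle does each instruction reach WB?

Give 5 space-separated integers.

Answer: 5 6 8 9 12

Derivation:
I0 mul r3 <- r3,r2: IF@1 ID@2 stall=0 (-) EX@3 MEM@4 WB@5
I1 ld r1 <- r4: IF@2 ID@3 stall=0 (-) EX@4 MEM@5 WB@6
I2 add r1 <- r3,r3: IF@3 ID@4 stall=1 (RAW on I0.r3 (WB@5)) EX@6 MEM@7 WB@8
I3 mul r5 <- r2,r5: IF@4 ID@6 stall=0 (-) EX@7 MEM@8 WB@9
I4 mul r5 <- r5,r4: IF@6 ID@7 stall=2 (RAW on I3.r5 (WB@9)) EX@10 MEM@11 WB@12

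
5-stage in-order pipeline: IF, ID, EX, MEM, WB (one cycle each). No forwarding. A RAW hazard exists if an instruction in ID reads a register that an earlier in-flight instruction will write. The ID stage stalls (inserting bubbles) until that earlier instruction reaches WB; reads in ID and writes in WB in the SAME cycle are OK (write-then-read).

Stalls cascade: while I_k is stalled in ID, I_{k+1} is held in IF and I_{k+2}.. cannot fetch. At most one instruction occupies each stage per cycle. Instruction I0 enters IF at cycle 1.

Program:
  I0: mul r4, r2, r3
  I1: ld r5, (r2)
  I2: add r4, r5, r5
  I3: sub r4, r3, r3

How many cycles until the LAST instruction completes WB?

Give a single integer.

Answer: 10

Derivation:
I0 mul r4 <- r2,r3: IF@1 ID@2 stall=0 (-) EX@3 MEM@4 WB@5
I1 ld r5 <- r2: IF@2 ID@3 stall=0 (-) EX@4 MEM@5 WB@6
I2 add r4 <- r5,r5: IF@3 ID@4 stall=2 (RAW on I1.r5 (WB@6)) EX@7 MEM@8 WB@9
I3 sub r4 <- r3,r3: IF@4 ID@7 stall=0 (-) EX@8 MEM@9 WB@10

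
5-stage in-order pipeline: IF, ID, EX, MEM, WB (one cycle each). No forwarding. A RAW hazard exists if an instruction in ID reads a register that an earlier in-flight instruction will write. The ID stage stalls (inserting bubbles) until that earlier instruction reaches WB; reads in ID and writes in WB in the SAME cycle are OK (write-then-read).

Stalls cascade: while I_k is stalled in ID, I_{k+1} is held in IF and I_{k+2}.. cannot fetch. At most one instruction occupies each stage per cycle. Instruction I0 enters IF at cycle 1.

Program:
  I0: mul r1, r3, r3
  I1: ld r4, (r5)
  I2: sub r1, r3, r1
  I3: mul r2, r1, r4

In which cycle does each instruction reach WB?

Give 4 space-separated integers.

Answer: 5 6 8 11

Derivation:
I0 mul r1 <- r3,r3: IF@1 ID@2 stall=0 (-) EX@3 MEM@4 WB@5
I1 ld r4 <- r5: IF@2 ID@3 stall=0 (-) EX@4 MEM@5 WB@6
I2 sub r1 <- r3,r1: IF@3 ID@4 stall=1 (RAW on I0.r1 (WB@5)) EX@6 MEM@7 WB@8
I3 mul r2 <- r1,r4: IF@4 ID@6 stall=2 (RAW on I2.r1 (WB@8)) EX@9 MEM@10 WB@11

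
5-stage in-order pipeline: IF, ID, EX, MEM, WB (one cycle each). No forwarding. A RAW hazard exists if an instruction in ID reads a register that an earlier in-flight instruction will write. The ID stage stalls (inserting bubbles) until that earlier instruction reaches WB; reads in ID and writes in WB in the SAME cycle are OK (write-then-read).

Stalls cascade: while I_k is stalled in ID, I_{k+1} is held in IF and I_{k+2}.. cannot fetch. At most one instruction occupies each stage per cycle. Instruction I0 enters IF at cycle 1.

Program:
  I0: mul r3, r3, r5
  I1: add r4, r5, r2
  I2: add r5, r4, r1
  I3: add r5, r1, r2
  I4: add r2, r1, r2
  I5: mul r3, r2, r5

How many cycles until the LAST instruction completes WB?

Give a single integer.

I0 mul r3 <- r3,r5: IF@1 ID@2 stall=0 (-) EX@3 MEM@4 WB@5
I1 add r4 <- r5,r2: IF@2 ID@3 stall=0 (-) EX@4 MEM@5 WB@6
I2 add r5 <- r4,r1: IF@3 ID@4 stall=2 (RAW on I1.r4 (WB@6)) EX@7 MEM@8 WB@9
I3 add r5 <- r1,r2: IF@4 ID@7 stall=0 (-) EX@8 MEM@9 WB@10
I4 add r2 <- r1,r2: IF@7 ID@8 stall=0 (-) EX@9 MEM@10 WB@11
I5 mul r3 <- r2,r5: IF@8 ID@9 stall=2 (RAW on I4.r2 (WB@11)) EX@12 MEM@13 WB@14

Answer: 14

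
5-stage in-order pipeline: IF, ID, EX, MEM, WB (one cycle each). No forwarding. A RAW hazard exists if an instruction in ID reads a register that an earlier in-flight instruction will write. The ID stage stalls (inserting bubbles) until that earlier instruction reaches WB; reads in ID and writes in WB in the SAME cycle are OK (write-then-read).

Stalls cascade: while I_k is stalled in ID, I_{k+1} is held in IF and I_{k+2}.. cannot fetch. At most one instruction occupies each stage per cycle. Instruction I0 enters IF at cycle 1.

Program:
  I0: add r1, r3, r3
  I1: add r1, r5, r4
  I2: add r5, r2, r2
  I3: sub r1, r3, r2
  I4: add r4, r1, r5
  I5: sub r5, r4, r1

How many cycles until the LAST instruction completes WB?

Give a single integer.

I0 add r1 <- r3,r3: IF@1 ID@2 stall=0 (-) EX@3 MEM@4 WB@5
I1 add r1 <- r5,r4: IF@2 ID@3 stall=0 (-) EX@4 MEM@5 WB@6
I2 add r5 <- r2,r2: IF@3 ID@4 stall=0 (-) EX@5 MEM@6 WB@7
I3 sub r1 <- r3,r2: IF@4 ID@5 stall=0 (-) EX@6 MEM@7 WB@8
I4 add r4 <- r1,r5: IF@5 ID@6 stall=2 (RAW on I3.r1 (WB@8)) EX@9 MEM@10 WB@11
I5 sub r5 <- r4,r1: IF@6 ID@9 stall=2 (RAW on I4.r4 (WB@11)) EX@12 MEM@13 WB@14

Answer: 14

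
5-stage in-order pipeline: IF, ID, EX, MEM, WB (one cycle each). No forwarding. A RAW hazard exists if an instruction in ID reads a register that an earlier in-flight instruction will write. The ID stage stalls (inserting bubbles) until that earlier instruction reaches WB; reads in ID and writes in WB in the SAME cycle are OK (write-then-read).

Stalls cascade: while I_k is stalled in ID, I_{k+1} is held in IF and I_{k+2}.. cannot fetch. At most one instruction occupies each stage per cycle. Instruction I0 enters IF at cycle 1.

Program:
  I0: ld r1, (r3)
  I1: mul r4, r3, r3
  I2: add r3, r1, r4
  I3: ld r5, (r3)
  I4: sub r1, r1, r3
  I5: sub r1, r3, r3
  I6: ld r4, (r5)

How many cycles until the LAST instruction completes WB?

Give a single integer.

I0 ld r1 <- r3: IF@1 ID@2 stall=0 (-) EX@3 MEM@4 WB@5
I1 mul r4 <- r3,r3: IF@2 ID@3 stall=0 (-) EX@4 MEM@5 WB@6
I2 add r3 <- r1,r4: IF@3 ID@4 stall=2 (RAW on I1.r4 (WB@6)) EX@7 MEM@8 WB@9
I3 ld r5 <- r3: IF@4 ID@7 stall=2 (RAW on I2.r3 (WB@9)) EX@10 MEM@11 WB@12
I4 sub r1 <- r1,r3: IF@7 ID@10 stall=0 (-) EX@11 MEM@12 WB@13
I5 sub r1 <- r3,r3: IF@10 ID@11 stall=0 (-) EX@12 MEM@13 WB@14
I6 ld r4 <- r5: IF@11 ID@12 stall=0 (-) EX@13 MEM@14 WB@15

Answer: 15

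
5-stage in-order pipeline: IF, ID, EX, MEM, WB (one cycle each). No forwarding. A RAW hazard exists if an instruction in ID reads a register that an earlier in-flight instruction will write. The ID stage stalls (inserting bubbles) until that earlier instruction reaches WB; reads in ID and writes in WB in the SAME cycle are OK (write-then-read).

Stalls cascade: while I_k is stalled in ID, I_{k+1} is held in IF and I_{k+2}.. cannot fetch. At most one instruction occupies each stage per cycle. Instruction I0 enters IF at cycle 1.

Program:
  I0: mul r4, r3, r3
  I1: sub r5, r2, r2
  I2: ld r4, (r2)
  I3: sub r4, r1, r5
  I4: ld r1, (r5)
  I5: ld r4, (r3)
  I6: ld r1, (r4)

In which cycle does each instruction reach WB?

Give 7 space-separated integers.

I0 mul r4 <- r3,r3: IF@1 ID@2 stall=0 (-) EX@3 MEM@4 WB@5
I1 sub r5 <- r2,r2: IF@2 ID@3 stall=0 (-) EX@4 MEM@5 WB@6
I2 ld r4 <- r2: IF@3 ID@4 stall=0 (-) EX@5 MEM@6 WB@7
I3 sub r4 <- r1,r5: IF@4 ID@5 stall=1 (RAW on I1.r5 (WB@6)) EX@7 MEM@8 WB@9
I4 ld r1 <- r5: IF@5 ID@7 stall=0 (-) EX@8 MEM@9 WB@10
I5 ld r4 <- r3: IF@7 ID@8 stall=0 (-) EX@9 MEM@10 WB@11
I6 ld r1 <- r4: IF@8 ID@9 stall=2 (RAW on I5.r4 (WB@11)) EX@12 MEM@13 WB@14

Answer: 5 6 7 9 10 11 14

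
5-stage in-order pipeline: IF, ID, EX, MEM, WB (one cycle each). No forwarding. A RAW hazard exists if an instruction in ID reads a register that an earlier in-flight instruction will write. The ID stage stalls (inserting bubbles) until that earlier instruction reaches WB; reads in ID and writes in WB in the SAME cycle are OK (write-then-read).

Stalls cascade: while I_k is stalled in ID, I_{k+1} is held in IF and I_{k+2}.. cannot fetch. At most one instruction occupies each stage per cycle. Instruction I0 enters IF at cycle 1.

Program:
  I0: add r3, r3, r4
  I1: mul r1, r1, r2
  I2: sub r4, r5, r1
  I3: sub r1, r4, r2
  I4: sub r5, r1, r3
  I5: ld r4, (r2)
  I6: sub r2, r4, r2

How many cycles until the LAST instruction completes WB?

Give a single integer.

Answer: 19

Derivation:
I0 add r3 <- r3,r4: IF@1 ID@2 stall=0 (-) EX@3 MEM@4 WB@5
I1 mul r1 <- r1,r2: IF@2 ID@3 stall=0 (-) EX@4 MEM@5 WB@6
I2 sub r4 <- r5,r1: IF@3 ID@4 stall=2 (RAW on I1.r1 (WB@6)) EX@7 MEM@8 WB@9
I3 sub r1 <- r4,r2: IF@4 ID@7 stall=2 (RAW on I2.r4 (WB@9)) EX@10 MEM@11 WB@12
I4 sub r5 <- r1,r3: IF@7 ID@10 stall=2 (RAW on I3.r1 (WB@12)) EX@13 MEM@14 WB@15
I5 ld r4 <- r2: IF@10 ID@13 stall=0 (-) EX@14 MEM@15 WB@16
I6 sub r2 <- r4,r2: IF@13 ID@14 stall=2 (RAW on I5.r4 (WB@16)) EX@17 MEM@18 WB@19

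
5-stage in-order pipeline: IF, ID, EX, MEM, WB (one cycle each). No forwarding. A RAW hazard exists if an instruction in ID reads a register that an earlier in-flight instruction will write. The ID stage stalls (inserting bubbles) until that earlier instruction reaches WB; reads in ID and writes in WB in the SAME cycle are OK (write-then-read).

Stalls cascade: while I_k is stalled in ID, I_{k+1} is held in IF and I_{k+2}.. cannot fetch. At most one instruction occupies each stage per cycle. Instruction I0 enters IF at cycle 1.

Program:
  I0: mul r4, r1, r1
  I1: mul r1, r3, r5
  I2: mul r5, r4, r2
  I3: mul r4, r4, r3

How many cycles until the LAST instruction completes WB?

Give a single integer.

Answer: 9

Derivation:
I0 mul r4 <- r1,r1: IF@1 ID@2 stall=0 (-) EX@3 MEM@4 WB@5
I1 mul r1 <- r3,r5: IF@2 ID@3 stall=0 (-) EX@4 MEM@5 WB@6
I2 mul r5 <- r4,r2: IF@3 ID@4 stall=1 (RAW on I0.r4 (WB@5)) EX@6 MEM@7 WB@8
I3 mul r4 <- r4,r3: IF@4 ID@6 stall=0 (-) EX@7 MEM@8 WB@9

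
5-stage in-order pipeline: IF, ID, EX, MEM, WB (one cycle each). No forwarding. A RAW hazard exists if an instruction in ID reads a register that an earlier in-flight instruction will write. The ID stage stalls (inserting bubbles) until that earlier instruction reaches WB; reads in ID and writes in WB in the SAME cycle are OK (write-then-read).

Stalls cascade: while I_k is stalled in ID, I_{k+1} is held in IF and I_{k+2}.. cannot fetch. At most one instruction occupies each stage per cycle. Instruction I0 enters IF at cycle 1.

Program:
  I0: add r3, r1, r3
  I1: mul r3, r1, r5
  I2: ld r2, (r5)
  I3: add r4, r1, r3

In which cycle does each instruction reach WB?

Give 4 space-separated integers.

I0 add r3 <- r1,r3: IF@1 ID@2 stall=0 (-) EX@3 MEM@4 WB@5
I1 mul r3 <- r1,r5: IF@2 ID@3 stall=0 (-) EX@4 MEM@5 WB@6
I2 ld r2 <- r5: IF@3 ID@4 stall=0 (-) EX@5 MEM@6 WB@7
I3 add r4 <- r1,r3: IF@4 ID@5 stall=1 (RAW on I1.r3 (WB@6)) EX@7 MEM@8 WB@9

Answer: 5 6 7 9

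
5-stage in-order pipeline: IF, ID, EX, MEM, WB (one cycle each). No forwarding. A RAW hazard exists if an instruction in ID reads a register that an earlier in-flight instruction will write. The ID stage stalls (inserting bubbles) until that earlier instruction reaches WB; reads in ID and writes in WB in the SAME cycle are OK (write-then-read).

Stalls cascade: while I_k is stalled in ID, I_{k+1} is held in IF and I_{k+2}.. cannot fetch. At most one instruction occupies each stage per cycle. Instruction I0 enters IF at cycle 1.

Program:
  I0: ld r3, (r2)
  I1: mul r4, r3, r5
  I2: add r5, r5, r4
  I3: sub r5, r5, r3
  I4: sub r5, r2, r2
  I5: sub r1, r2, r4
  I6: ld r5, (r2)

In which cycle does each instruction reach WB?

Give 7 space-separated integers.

I0 ld r3 <- r2: IF@1 ID@2 stall=0 (-) EX@3 MEM@4 WB@5
I1 mul r4 <- r3,r5: IF@2 ID@3 stall=2 (RAW on I0.r3 (WB@5)) EX@6 MEM@7 WB@8
I2 add r5 <- r5,r4: IF@3 ID@6 stall=2 (RAW on I1.r4 (WB@8)) EX@9 MEM@10 WB@11
I3 sub r5 <- r5,r3: IF@6 ID@9 stall=2 (RAW on I2.r5 (WB@11)) EX@12 MEM@13 WB@14
I4 sub r5 <- r2,r2: IF@9 ID@12 stall=0 (-) EX@13 MEM@14 WB@15
I5 sub r1 <- r2,r4: IF@12 ID@13 stall=0 (-) EX@14 MEM@15 WB@16
I6 ld r5 <- r2: IF@13 ID@14 stall=0 (-) EX@15 MEM@16 WB@17

Answer: 5 8 11 14 15 16 17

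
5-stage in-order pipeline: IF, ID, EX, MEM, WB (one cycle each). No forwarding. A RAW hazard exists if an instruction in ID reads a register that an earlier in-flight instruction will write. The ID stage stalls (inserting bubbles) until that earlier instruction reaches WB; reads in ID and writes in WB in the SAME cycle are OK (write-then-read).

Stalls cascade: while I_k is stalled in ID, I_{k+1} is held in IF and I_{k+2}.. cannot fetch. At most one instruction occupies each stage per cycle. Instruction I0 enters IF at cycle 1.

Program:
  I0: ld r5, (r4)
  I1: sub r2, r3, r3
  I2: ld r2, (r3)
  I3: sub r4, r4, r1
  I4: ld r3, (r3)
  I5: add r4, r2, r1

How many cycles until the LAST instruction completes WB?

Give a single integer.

Answer: 10

Derivation:
I0 ld r5 <- r4: IF@1 ID@2 stall=0 (-) EX@3 MEM@4 WB@5
I1 sub r2 <- r3,r3: IF@2 ID@3 stall=0 (-) EX@4 MEM@5 WB@6
I2 ld r2 <- r3: IF@3 ID@4 stall=0 (-) EX@5 MEM@6 WB@7
I3 sub r4 <- r4,r1: IF@4 ID@5 stall=0 (-) EX@6 MEM@7 WB@8
I4 ld r3 <- r3: IF@5 ID@6 stall=0 (-) EX@7 MEM@8 WB@9
I5 add r4 <- r2,r1: IF@6 ID@7 stall=0 (-) EX@8 MEM@9 WB@10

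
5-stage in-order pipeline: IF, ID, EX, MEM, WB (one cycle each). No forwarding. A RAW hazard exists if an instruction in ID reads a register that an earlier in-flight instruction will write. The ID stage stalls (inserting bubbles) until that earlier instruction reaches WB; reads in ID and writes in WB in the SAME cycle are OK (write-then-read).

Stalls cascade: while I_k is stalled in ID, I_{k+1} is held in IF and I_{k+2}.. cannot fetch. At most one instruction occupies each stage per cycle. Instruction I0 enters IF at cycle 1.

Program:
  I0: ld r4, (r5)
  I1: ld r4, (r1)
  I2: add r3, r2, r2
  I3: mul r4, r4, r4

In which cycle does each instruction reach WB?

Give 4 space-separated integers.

Answer: 5 6 7 9

Derivation:
I0 ld r4 <- r5: IF@1 ID@2 stall=0 (-) EX@3 MEM@4 WB@5
I1 ld r4 <- r1: IF@2 ID@3 stall=0 (-) EX@4 MEM@5 WB@6
I2 add r3 <- r2,r2: IF@3 ID@4 stall=0 (-) EX@5 MEM@6 WB@7
I3 mul r4 <- r4,r4: IF@4 ID@5 stall=1 (RAW on I1.r4 (WB@6)) EX@7 MEM@8 WB@9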